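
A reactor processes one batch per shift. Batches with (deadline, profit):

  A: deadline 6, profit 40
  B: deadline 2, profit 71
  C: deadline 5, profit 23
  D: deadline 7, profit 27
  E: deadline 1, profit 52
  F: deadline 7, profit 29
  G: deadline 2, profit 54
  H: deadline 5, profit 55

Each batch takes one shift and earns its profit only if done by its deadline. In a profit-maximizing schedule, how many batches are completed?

7

Sort by profit descending; place each in the latest free slot ≤ its deadline.
Profit order: B=71 H=55 G=54 E=52 A=40 F=29 D=27 C=23
Assign: B→slot 2, H→slot 5, G→slot 1, E skipped, A→slot 6, F→slot 7, D→slot 4, C→slot 3.
Slots: [1:G] [2:B] [3:C] [4:D] [5:H] [6:A] [7:F]
7 of 8 scheduled.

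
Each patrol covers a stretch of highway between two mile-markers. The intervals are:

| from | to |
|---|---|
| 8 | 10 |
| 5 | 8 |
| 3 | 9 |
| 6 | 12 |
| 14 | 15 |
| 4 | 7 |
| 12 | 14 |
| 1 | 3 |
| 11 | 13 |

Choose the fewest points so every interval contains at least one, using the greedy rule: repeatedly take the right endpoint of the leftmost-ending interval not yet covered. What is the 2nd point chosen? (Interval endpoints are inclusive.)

7

Sort by right endpoint; whenever an interval is uncovered, place a point at its right end.
By right end: [1,3]  [4,7]  [5,8]  [3,9]  [8,10]  [6,12]  [11,13]  [12,14]  [14,15]
[1,3] uncovered → point at 3; [4,7] uncovered → point at 7; [8,10] uncovered → point at 10; [11,13] uncovered → point at 13; [14,15] uncovered → point at 15.
Points: 3, 7, 10, 13, 15 (5 total).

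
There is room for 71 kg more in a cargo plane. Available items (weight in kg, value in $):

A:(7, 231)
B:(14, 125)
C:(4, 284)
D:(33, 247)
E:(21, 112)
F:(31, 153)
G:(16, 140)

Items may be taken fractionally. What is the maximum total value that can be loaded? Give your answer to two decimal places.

1004.55

Greedy by value/weight ratio, highest first.
Order: C (284/4=71.00) > A (231/7=33.00) > B (125/14=8.93) > G (140/16=8.75) > D (247/33=7.48) > E (112/21=5.33) > F (153/31=4.94)
Fill: take C (4 @ 284) → take A (7 @ 231) → take B (14 @ 125) → take G (16 @ 140) → take 30/33 of D → 224.55; 71/71 used.
Total value = 1004.55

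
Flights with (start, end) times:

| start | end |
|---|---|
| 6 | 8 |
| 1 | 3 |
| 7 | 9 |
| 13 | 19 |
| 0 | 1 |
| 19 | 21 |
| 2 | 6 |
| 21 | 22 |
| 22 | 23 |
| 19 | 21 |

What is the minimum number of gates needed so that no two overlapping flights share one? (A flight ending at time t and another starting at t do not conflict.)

The answer is the maximum number of intervals overlapping at any instant.
starts: [0, 1, 2, 6, 7, 13, 19, 19, 21, 22]
ends:   [1, 3, 6, 8, 9, 19, 21, 21, 22, 23]
s0→1 e1→0 s1→1 s2→2  — peak 2.

2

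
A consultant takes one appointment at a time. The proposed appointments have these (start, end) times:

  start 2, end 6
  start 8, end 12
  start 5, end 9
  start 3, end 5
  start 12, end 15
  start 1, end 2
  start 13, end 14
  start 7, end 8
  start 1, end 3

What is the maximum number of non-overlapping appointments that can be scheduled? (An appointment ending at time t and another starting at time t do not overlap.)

Sort by end time and greedily take each interval whose start is ≥ the last chosen end.
By end time: (1,2), (1,3), (3,5), (2,6), (7,8), (5,9), (8,12), (13,14), (12,15).
Pick (1,2); next start ≥ 2 → (3,5); next start ≥ 5 → (7,8); next start ≥ 8 → (8,12); next start ≥ 12 → (13,14).
Selected 5 appointments.

5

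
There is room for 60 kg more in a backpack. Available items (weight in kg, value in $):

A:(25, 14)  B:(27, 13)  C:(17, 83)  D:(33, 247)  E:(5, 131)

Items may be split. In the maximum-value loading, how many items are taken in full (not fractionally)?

3

Greedy by value/weight ratio, highest first.
Ratios (sorted): E 26.20, D 7.48, C 4.88, A 0.56, B 0.48
take E (5 @ 131); take D (33 @ 247); take C (17 @ 83); take 5/25 of A → 2.80. Capacity used 60/60.
3 item(s) taken whole; one partial (take 5/25 of A).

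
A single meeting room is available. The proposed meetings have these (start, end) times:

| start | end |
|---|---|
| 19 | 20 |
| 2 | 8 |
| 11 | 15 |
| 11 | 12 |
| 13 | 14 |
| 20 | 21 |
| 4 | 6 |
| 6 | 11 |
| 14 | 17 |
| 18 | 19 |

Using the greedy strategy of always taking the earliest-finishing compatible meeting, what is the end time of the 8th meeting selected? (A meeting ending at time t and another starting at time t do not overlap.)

By end time: (4,6), (2,8), (6,11), (11,12), (13,14), (11,15), (14,17), (18,19), (19,20), (20,21).
Pick (4,6); next start ≥ 6 → (6,11); next start ≥ 11 → (11,12); next start ≥ 12 → (13,14); next start ≥ 14 → (14,17); next start ≥ 17 → (18,19); next start ≥ 19 → (19,20); next start ≥ 20 → (20,21).
Selected: (4,6) (6,11) (11,12) (13,14) (14,17) (18,19) (19,20) (20,21)

21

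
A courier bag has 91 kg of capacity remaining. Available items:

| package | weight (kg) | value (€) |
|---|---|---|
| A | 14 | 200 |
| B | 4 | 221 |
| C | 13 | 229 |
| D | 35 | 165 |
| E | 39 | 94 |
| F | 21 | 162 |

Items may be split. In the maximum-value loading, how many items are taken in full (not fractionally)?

Ratios (sorted): B 55.25, C 17.62, A 14.29, F 7.71, D 4.71, E 2.41
take B (4 @ 221); take C (13 @ 229); take A (14 @ 200); take F (21 @ 162); take D (35 @ 165); take 4/39 of E → 9.64. Capacity used 91/91.
5 item(s) taken whole; one partial (take 4/39 of E).

5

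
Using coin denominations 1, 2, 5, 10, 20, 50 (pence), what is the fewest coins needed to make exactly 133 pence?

6

133 = 2×50 + 1×20 + 1×10 + 1×2 + 1×1
Total coins = 2 + 1 + 1 + 1 + 1 = 6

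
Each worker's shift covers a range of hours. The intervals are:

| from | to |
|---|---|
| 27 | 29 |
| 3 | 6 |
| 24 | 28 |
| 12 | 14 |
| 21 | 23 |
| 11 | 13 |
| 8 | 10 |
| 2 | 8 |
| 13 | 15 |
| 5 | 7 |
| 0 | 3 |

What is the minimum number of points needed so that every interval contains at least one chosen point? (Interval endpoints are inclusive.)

6

Process intervals by earliest right end; each time one isn't hit yet, stab at its right endpoint.
By right end: [0,3]  [3,6]  [5,7]  [2,8]  [8,10]  [11,13]  [12,14]  [13,15]  [21,23]  [24,28]  [27,29]
[0,3] uncovered → point at 3; [5,7] uncovered → point at 7; [8,10] uncovered → point at 10; [11,13] uncovered → point at 13; [21,23] uncovered → point at 23; [24,28] uncovered → point at 28.
Points: 3, 7, 10, 13, 23, 28 (6 total).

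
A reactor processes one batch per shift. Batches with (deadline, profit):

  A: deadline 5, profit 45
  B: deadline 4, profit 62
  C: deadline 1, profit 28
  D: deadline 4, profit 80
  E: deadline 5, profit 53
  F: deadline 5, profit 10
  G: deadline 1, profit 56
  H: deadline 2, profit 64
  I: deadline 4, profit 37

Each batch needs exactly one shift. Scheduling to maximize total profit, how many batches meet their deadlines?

Sort by profit descending; place each in the latest free slot ≤ its deadline.
By profit: D(d4,80), H(d2,64), B(d4,62), G(d1,56), E(d5,53), A(d5,45), I(d4,37), C(d1,28), F(d5,10)
D→slot 4; H→slot 2; B→slot 3; G→slot 1; E→slot 5; A skipped; I skipped; C skipped; F skipped.
5 of 9 scheduled.

5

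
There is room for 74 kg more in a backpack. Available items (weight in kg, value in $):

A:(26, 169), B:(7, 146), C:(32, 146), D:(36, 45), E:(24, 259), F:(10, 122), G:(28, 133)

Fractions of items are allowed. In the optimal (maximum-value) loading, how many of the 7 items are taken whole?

4

Greedy by value/weight ratio, highest first.
Order: B (146/7=20.86) > F (122/10=12.20) > E (259/24=10.79) > A (169/26=6.50) > G (133/28=4.75) > C (146/32=4.56) > D (45/36=1.25)
Fill: take B (7 @ 146) → take F (10 @ 122) → take E (24 @ 259) → take A (26 @ 169) → take 7/28 of G → 33.25; 74/74 used.
4 item(s) taken whole; one partial (take 7/28 of G).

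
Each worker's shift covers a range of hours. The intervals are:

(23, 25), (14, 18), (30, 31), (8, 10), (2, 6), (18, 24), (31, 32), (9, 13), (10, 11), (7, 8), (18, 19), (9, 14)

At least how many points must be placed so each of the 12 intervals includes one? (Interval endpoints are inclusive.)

6

Sort by right endpoint; whenever an interval is uncovered, place a point at its right end.
By right end: [2,6]  [7,8]  [8,10]  [10,11]  [9,13]  [9,14]  [14,18]  [18,19]  [18,24]  [23,25]  [30,31]  [31,32]
[2,6] uncovered → point at 6; [7,8] uncovered → point at 8; [10,11] uncovered → point at 11; [14,18] uncovered → point at 18; [23,25] uncovered → point at 25; [30,31] uncovered → point at 31.
Points: 6, 8, 11, 18, 25, 31 (6 total).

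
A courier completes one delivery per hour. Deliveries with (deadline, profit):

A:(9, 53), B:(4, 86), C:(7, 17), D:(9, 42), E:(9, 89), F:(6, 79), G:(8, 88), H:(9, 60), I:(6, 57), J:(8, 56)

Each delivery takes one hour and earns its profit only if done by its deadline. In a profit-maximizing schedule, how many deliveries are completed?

Profit order: E=89 G=88 B=86 F=79 H=60 I=57 J=56 A=53 D=42 C=17
Assign: E→slot 9, G→slot 8, B→slot 4, F→slot 6, H→slot 7, I→slot 5, J→slot 3, A→slot 2, D→slot 1, C skipped.
Slots: [1:D] [2:A] [3:J] [4:B] [5:I] [6:F] [7:H] [8:G] [9:E]
9 of 10 scheduled.

9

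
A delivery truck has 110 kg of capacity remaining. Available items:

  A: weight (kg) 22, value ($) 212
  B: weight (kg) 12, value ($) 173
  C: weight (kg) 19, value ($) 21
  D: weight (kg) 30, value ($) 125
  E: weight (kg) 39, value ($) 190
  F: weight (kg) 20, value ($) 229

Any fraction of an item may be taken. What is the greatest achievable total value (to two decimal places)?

Greedy by value/weight ratio, highest first.
Order: B (173/12=14.42) > F (229/20=11.45) > A (212/22=9.64) > E (190/39=4.87) > D (125/30=4.17) > C (21/19=1.11)
Fill: take B (12 @ 173) → take F (20 @ 229) → take A (22 @ 212) → take E (39 @ 190) → take 17/30 of D → 70.83; 110/110 used.
Total value = 874.83

874.83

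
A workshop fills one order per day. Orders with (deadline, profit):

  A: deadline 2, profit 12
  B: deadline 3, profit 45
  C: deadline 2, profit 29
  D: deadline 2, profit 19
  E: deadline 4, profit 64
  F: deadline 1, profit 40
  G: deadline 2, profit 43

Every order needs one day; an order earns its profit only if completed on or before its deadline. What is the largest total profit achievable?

Sort by profit descending; place each in the latest free slot ≤ its deadline.
Profit order: E=64 B=45 G=43 F=40 C=29 D=19 A=12
Assign: E→slot 4, B→slot 3, G→slot 2, F→slot 1, C skipped, D skipped, A skipped.
Slots: [1:F] [2:G] [3:B] [4:E]
Profit = 40 + 43 + 45 + 64 = 192

192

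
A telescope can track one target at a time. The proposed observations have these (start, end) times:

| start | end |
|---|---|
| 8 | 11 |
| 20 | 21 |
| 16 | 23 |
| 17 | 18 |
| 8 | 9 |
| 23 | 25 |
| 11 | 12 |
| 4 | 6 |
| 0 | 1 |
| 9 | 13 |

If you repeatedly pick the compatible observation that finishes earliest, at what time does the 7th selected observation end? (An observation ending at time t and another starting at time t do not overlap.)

25

Order by finish time; keep every interval that doesn't clash with the previous kept one.
By end time: (0,1), (4,6), (8,9), (8,11), (11,12), (9,13), (17,18), (20,21), (16,23), (23,25).
Pick (0,1); next start ≥ 1 → (4,6); next start ≥ 6 → (8,9); next start ≥ 9 → (11,12); next start ≥ 12 → (17,18); next start ≥ 18 → (20,21); next start ≥ 21 → (23,25).
Selected: (0,1) (4,6) (8,9) (11,12) (17,18) (20,21) (23,25)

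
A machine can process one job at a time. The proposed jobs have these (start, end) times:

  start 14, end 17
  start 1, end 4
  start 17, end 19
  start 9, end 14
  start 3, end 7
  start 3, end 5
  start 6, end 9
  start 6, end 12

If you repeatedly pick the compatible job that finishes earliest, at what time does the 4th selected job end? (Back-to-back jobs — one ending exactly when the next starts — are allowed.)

Sorted by end: (1,4)  (3,5)  (3,7)  (6,9)  (6,12)  (9,14)  (14,17)  (17,19)
take (1,4); skip (3,5); take (6,9); take (9,14); take (14,17); take (17,19).
Selected: (1,4) (6,9) (9,14) (14,17) (17,19)

17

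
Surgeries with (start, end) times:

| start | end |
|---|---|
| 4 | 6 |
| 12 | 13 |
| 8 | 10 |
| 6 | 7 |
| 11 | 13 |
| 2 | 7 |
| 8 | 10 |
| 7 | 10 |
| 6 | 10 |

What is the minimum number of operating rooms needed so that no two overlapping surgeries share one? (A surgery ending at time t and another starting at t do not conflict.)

4

starts: [2, 4, 6, 6, 7, 8, 8, 11, 12]
ends:   [6, 7, 7, 10, 10, 10, 10, 13, 13]
s2→1 s4→2 e6→1 s6→2 s6→3 e7→2 e7→1 s7→2 s8→3 s8→4  — peak 4.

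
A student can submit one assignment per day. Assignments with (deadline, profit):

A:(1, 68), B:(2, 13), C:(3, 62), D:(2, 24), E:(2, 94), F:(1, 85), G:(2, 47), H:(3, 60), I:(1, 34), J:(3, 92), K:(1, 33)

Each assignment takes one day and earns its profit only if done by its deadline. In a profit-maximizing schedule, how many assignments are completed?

Take jobs in profit order; each goes to the latest open slot no later than its deadline.
Profit order: E=94 J=92 F=85 A=68 C=62 H=60 G=47 I=34 K=33 D=24 B=13
Assign: E→slot 2, J→slot 3, F→slot 1, A skipped, C skipped, H skipped, G skipped, I skipped, K skipped, D skipped, B skipped.
Slots: [1:F] [2:E] [3:J]
3 of 11 scheduled.

3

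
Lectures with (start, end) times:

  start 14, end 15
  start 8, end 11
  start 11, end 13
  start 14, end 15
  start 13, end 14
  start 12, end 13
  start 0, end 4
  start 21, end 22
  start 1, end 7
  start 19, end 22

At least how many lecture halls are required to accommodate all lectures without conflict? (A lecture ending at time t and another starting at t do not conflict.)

2

Events (time:±→running): 0:+→1 1:+→2 … peak 2.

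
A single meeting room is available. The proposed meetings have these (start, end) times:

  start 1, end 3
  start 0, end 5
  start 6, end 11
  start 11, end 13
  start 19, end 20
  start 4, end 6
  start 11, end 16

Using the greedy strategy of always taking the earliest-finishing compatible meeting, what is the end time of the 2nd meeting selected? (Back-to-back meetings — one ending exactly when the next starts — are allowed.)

Sorted by end: (1,3)  (0,5)  (4,6)  (6,11)  (11,13)  (11,16)  (19,20)
take (1,3); take (4,6); take (6,11); take (11,13); take (19,20).
Selected: (1,3) (4,6) (6,11) (11,13) (19,20)

6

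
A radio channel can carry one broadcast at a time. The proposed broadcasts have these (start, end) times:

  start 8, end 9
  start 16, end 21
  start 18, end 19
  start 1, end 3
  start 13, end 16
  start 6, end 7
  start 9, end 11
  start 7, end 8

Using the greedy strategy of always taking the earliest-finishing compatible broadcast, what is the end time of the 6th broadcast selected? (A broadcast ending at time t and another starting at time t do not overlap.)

16

By end time: (1,3), (6,7), (7,8), (8,9), (9,11), (13,16), (18,19), (16,21).
Pick (1,3); next start ≥ 3 → (6,7); next start ≥ 7 → (7,8); next start ≥ 8 → (8,9); next start ≥ 9 → (9,11); next start ≥ 11 → (13,16); next start ≥ 16 → (18,19).
Selected: (1,3) (6,7) (7,8) (8,9) (9,11) (13,16) (18,19)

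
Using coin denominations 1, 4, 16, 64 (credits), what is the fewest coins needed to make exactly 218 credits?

8

Use the largest denomination that fits, subtract, and repeat.
218 − 3×64→26 − 1×16→10 − 2×4→2 − 2×1→0
Total coins = 3 + 1 + 2 + 2 = 8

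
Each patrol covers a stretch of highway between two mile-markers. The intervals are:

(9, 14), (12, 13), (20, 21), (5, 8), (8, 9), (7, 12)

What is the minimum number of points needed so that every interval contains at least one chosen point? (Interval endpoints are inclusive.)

Sort by right endpoint; whenever an interval is uncovered, place a point at its right end.
By right end: [5,8]  [8,9]  [7,12]  [12,13]  [9,14]  [20,21]
[5,8] uncovered → point at 8; [12,13] uncovered → point at 13; [20,21] uncovered → point at 21.
Points: 8, 13, 21 (3 total).

3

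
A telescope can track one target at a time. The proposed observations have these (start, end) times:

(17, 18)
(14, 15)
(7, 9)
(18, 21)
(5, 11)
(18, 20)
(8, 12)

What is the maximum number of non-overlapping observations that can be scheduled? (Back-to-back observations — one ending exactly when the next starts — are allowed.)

Greedy by earliest finish: after sorting by end time, pick each interval compatible with the last pick.
Sorted by end: (7,9)  (5,11)  (8,12)  (14,15)  (17,18)  (18,20)  (18,21)
take (7,9); take (14,15); take (17,18); take (18,20); skip (18,21).
Selected 4 observations.

4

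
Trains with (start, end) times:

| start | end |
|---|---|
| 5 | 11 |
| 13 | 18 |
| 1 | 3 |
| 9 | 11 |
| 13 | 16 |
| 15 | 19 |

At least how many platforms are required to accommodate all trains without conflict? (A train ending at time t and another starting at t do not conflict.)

3

The answer is the maximum number of intervals overlapping at any instant.
Events (time:±→running): 1:+→1 3:-→0 5:+→1 9:+→2 11:-→1 11:-→0 13:+→1 13:+→2 15:+→3 … peak 3.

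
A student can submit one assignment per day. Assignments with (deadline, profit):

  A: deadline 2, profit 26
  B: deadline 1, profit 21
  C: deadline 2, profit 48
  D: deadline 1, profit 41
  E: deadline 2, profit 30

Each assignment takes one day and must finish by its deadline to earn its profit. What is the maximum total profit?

89

Sort by profit descending; place each in the latest free slot ≤ its deadline.
Profit order: C=48 D=41 E=30 A=26 B=21
Assign: C→slot 2, D→slot 1, E skipped, A skipped, B skipped.
Slots: [1:D] [2:C]
Profit = 41 + 48 = 89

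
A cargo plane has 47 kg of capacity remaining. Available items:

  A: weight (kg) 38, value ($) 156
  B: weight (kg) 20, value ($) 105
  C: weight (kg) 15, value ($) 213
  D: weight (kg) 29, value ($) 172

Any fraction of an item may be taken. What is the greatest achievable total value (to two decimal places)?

400.75

Sort by value per unit weight and fill in that order.
Order: C (213/15=14.20) > D (172/29=5.93) > B (105/20=5.25) > A (156/38=4.11)
Fill: take C (15 @ 213) → take D (29 @ 172) → take 3/20 of B → 15.75; 47/47 used.
Total value = 400.75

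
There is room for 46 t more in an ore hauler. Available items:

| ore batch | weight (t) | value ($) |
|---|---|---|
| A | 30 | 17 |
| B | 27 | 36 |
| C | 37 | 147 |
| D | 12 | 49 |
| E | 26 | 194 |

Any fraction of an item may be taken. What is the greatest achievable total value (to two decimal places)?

Greedy by value/weight ratio, highest first.
Ratios (sorted): E 7.46, D 4.08, C 3.97, B 1.33, A 0.57
take E (26 @ 194); take D (12 @ 49); take 8/37 of C → 31.78. Capacity used 46/46.
Total value = 274.78

274.78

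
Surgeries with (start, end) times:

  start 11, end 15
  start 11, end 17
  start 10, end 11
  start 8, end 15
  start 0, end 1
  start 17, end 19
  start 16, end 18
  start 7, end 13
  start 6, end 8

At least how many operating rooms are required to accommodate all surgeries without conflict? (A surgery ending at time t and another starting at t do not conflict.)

4

Count concurrent intervals with a sweep; the peak is the room count.
starts: [0, 6, 7, 8, 10, 11, 11, 16, 17]
ends:   [1, 8, 11, 13, 15, 15, 17, 18, 19]
s0→1 e1→0 s6→1 s7→2 e8→1 s8→2 s10→3 e11→2 s11→3 s11→4  — peak 4.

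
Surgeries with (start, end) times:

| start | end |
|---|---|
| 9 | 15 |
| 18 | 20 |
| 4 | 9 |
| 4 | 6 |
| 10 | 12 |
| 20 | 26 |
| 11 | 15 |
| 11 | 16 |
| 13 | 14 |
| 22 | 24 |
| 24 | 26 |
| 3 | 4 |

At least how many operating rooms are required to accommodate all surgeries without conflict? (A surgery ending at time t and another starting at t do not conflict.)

Count concurrent intervals with a sweep; the peak is the room count.
Events (time:±→running): 3:+→1 4:-→0 4:+→1 4:+→2 6:-→1 9:-→0 9:+→1 10:+→2 11:+→3 11:+→4 … peak 4.

4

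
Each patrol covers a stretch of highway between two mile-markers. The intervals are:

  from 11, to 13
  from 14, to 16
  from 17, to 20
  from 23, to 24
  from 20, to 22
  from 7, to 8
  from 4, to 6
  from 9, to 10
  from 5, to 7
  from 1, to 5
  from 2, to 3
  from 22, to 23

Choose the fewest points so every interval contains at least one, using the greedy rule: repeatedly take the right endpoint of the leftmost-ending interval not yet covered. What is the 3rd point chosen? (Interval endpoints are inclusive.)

By right end: [2,3]  [1,5]  [4,6]  [5,7]  [7,8]  [9,10]  [11,13]  [14,16]  [17,20]  [20,22]  [22,23]  [23,24]
[2,3] uncovered → point at 3; [4,6] uncovered → point at 6; [7,8] uncovered → point at 8; [9,10] uncovered → point at 10; [11,13] uncovered → point at 13; [14,16] uncovered → point at 16; [17,20] uncovered → point at 20; [22,23] uncovered → point at 23.
Points: 3, 6, 8, 10, 13, 16, 20, 23 (8 total).

8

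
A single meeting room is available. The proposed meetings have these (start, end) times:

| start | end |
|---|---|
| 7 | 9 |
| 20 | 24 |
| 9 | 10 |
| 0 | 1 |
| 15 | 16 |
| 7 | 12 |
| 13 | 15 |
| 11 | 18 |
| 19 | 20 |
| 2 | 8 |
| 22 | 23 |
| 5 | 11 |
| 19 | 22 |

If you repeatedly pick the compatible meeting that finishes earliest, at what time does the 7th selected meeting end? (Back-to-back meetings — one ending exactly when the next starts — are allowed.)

23

Sorted by end: (0,1)  (2,8)  (7,9)  (9,10)  (5,11)  (7,12)  (13,15)  (15,16)  (11,18)  (19,20)  (19,22)  (22,23)  (20,24)
take (0,1); take (2,8); take (9,10); take (13,15); take (15,16); skip (11,18); take (19,20); take (22,23).
Selected: (0,1) (2,8) (9,10) (13,15) (15,16) (19,20) (22,23)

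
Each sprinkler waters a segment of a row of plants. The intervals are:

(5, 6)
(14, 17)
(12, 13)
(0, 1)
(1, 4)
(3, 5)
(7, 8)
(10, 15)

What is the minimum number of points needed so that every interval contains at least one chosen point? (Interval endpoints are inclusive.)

5

Process intervals by earliest right end; each time one isn't hit yet, stab at its right endpoint.
Sorted: [0,1] [1,4] [3,5] [5,6] [7,8] [12,13] [10,15] [14,17]
{[0,1],[1,4]} hit by 1; {[3,5],[5,6]} hit by 5; {[7,8]} hit by 8; {[12,13],[10,15]} hit by 13; {[14,17]} hit by 17.
Points: 1, 5, 8, 13, 17 (5 total).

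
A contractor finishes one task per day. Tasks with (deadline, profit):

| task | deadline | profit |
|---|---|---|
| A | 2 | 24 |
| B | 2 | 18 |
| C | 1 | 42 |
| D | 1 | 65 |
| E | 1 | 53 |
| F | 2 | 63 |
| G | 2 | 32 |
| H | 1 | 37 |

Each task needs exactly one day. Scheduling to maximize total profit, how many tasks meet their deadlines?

By profit: D(d1,65), F(d2,63), E(d1,53), C(d1,42), H(d1,37), G(d2,32), A(d2,24), B(d2,18)
D→slot 1; F→slot 2; E skipped; C skipped; H skipped; G skipped; A skipped; B skipped.
2 of 8 scheduled.

2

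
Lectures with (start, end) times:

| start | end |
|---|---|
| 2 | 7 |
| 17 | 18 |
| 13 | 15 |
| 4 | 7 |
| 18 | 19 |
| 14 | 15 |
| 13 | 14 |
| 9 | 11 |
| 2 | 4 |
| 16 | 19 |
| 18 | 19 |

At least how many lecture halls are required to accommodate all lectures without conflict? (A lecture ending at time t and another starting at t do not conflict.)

Count concurrent intervals with a sweep; the peak is the room count.
Events (time:±→running): 2:+→1 2:+→2 4:-→1 4:+→2 7:-→1 7:-→0 9:+→1 11:-→0 13:+→1 13:+→2 14:-→1 14:+→2 15:-→1 15:-→0 16:+→1 17:+→2 18:-→1 18:+→2 18:+→3 … peak 3.

3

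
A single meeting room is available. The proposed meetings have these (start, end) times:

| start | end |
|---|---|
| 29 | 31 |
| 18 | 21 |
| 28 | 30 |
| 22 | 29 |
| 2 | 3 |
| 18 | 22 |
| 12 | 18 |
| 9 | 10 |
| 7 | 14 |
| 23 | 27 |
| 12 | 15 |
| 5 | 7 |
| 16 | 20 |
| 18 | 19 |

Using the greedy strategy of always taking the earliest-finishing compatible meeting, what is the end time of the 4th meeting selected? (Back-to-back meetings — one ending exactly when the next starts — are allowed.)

15

Order by finish time; keep every interval that doesn't clash with the previous kept one.
Sorted by end: (2,3)  (5,7)  (9,10)  (7,14)  (12,15)  (12,18)  (18,19)  (16,20)  (18,21)  (18,22)  (23,27)  (22,29)  (28,30)  (29,31)
take (2,3); take (5,7); take (9,10); take (12,15); take (18,19); skip (18,22); take (23,27); skip (22,29); take (28,30).
Selected: (2,3) (5,7) (9,10) (12,15) (18,19) (23,27) (28,30)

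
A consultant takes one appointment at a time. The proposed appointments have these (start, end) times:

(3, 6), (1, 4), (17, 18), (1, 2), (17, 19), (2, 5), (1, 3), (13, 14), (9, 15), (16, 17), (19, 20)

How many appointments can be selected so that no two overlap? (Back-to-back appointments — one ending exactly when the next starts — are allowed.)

6

Sorted by end: (1,2)  (1,3)  (1,4)  (2,5)  (3,6)  (13,14)  (9,15)  (16,17)  (17,18)  (17,19)  (19,20)
take (1,2); skip (1,3); take (2,5); take (13,14); take (16,17); take (17,18); take (19,20).
Selected 6 appointments.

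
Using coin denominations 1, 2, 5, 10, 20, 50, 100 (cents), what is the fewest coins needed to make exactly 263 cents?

6

263 − 2×100→63 − 1×50→13 − 1×10→3 − 1×2→1 − 1×1→0
Total coins = 2 + 1 + 1 + 1 + 1 = 6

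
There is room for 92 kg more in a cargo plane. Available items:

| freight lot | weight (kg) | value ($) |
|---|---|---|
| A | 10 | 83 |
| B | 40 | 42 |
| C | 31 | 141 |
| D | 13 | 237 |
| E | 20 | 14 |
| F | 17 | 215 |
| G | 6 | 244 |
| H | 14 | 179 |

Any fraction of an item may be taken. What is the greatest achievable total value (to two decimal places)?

1100.05

Sort by value per unit weight and fill in that order.
Ratios (sorted): G 40.67, D 18.23, H 12.79, F 12.65, A 8.30, C 4.55, B 1.05, E 0.70
take G (6 @ 244); take D (13 @ 237); take H (14 @ 179); take F (17 @ 215); take A (10 @ 83); take C (31 @ 141); take 1/40 of B → 1.05. Capacity used 92/92.
Total value = 1100.05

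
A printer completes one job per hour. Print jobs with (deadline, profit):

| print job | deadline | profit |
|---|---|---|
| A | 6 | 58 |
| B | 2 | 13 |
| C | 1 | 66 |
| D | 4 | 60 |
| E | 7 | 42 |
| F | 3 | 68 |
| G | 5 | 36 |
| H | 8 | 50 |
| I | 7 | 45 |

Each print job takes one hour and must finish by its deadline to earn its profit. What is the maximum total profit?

By profit: F(d3,68), C(d1,66), D(d4,60), A(d6,58), H(d8,50), I(d7,45), E(d7,42), G(d5,36), B(d2,13)
F→slot 3; C→slot 1; D→slot 4; A→slot 6; H→slot 8; I→slot 7; E→slot 5; G→slot 2; B skipped.
Profit = 66 + 36 + 68 + 60 + 42 + 58 + 45 + 50 = 425

425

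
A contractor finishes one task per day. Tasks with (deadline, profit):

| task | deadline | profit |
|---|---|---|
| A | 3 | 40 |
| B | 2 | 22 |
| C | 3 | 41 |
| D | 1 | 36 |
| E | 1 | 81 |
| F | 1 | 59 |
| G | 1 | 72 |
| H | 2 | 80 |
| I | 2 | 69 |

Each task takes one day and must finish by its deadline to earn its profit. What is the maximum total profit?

Sort by profit descending; place each in the latest free slot ≤ its deadline.
By profit: E(d1,81), H(d2,80), G(d1,72), I(d2,69), F(d1,59), C(d3,41), A(d3,40), D(d1,36), B(d2,22)
E→slot 1; H→slot 2; G skipped; I skipped; F skipped; C→slot 3; A skipped; D skipped; B skipped.
Profit = 81 + 80 + 41 = 202

202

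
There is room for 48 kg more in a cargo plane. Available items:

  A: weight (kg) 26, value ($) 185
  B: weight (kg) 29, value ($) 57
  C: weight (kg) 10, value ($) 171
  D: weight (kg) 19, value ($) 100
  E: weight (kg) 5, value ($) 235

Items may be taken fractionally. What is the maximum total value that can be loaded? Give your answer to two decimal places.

Greedy by value/weight ratio, highest first.
Order: E (235/5=47.00) > C (171/10=17.10) > A (185/26=7.12) > D (100/19=5.26) > B (57/29=1.97)
Fill: take E (5 @ 235) → take C (10 @ 171) → take A (26 @ 185) → take 7/19 of D → 36.84; 48/48 used.
Total value = 627.84

627.84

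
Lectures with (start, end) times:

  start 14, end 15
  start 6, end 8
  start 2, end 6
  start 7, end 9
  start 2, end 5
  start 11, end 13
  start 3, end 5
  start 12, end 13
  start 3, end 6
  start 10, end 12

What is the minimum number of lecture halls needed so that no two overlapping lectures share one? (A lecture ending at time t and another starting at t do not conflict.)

starts: [2, 2, 3, 3, 6, 7, 10, 11, 12, 14]
ends:   [5, 5, 6, 6, 8, 9, 12, 13, 13, 15]
s2→1 s2→2 s3→3 s3→4  — peak 4.

4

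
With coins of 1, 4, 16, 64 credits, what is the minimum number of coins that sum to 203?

8

203 − 3×64→11 − 2×4→3 − 3×1→0
Total coins = 3 + 2 + 3 = 8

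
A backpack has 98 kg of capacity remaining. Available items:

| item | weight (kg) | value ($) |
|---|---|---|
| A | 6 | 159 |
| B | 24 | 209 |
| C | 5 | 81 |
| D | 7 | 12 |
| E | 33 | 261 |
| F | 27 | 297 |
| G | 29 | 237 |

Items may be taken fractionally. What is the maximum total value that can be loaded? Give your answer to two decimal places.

Ratios (sorted): A 26.50, C 16.20, F 11.00, B 8.71, G 8.17, E 7.91, D 1.71
take A (6 @ 159); take C (5 @ 81); take F (27 @ 297); take B (24 @ 209); take G (29 @ 237); take 7/33 of E → 55.36. Capacity used 98/98.
Total value = 1038.36

1038.36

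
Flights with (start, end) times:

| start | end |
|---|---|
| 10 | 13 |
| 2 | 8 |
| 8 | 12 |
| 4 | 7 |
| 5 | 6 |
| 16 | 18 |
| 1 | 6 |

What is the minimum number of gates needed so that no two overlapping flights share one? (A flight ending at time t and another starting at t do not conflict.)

4

Events (time:±→running): 1:+→1 2:+→2 4:+→3 5:+→4 … peak 4.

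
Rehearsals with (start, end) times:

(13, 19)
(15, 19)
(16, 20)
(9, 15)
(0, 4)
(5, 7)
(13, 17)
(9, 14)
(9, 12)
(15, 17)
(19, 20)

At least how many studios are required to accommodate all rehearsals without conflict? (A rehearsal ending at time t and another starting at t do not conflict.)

5

Events (time:±→running): 0:+→1 4:-→0 5:+→1 7:-→0 9:+→1 9:+→2 9:+→3 12:-→2 13:+→3 13:+→4 14:-→3 15:-→2 15:+→3 15:+→4 16:+→5 … peak 5.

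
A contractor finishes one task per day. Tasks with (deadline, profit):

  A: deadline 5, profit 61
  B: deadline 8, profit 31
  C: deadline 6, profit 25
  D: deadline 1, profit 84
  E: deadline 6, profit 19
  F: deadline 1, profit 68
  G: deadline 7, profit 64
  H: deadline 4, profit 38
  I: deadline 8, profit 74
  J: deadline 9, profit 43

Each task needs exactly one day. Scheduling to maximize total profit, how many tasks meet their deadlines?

9

Take jobs in profit order; each goes to the latest open slot no later than its deadline.
Profit order: D=84 I=74 F=68 G=64 A=61 J=43 H=38 B=31 C=25 E=19
Assign: D→slot 1, I→slot 8, F skipped, G→slot 7, A→slot 5, J→slot 9, H→slot 4, B→slot 6, C→slot 3, E→slot 2.
Slots: [1:D] [2:E] [3:C] [4:H] [5:A] [6:B] [7:G] [8:I] [9:J]
9 of 10 scheduled.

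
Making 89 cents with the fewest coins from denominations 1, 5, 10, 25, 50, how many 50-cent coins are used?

1

89 − 1×50→39 − 1×25→14 − 1×10→4 − 4×1→0
Count of 50: 1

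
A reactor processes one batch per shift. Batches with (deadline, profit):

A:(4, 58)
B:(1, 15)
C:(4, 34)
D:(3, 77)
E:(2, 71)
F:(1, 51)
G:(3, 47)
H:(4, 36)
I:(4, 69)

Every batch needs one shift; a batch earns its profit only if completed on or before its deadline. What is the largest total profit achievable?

275

Sort by profit descending; place each in the latest free slot ≤ its deadline.
Profit order: D=77 E=71 I=69 A=58 F=51 G=47 H=36 C=34 B=15
Assign: D→slot 3, E→slot 2, I→slot 4, A→slot 1, F skipped, G skipped, H skipped, C skipped, B skipped.
Slots: [1:A] [2:E] [3:D] [4:I]
Profit = 58 + 71 + 77 + 69 = 275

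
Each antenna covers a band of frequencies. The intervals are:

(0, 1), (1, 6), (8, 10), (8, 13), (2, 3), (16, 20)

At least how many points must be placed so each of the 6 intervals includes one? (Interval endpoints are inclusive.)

Sorted: [0,1] [2,3] [1,6] [8,10] [8,13] [16,20]
{[0,1]} hit by 1; {[2,3],[1,6]} hit by 3; {[8,10],[8,13]} hit by 10; {[16,20]} hit by 20.
Points: 1, 3, 10, 20 (4 total).

4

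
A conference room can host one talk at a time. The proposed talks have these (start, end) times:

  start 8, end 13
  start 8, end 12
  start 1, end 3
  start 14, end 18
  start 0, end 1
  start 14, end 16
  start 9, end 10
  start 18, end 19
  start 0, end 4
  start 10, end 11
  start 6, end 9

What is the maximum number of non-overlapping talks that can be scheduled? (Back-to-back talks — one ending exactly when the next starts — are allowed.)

7

Sort by end time and greedily take each interval whose start is ≥ the last chosen end.
By end time: (0,1), (1,3), (0,4), (6,9), (9,10), (10,11), (8,12), (8,13), (14,16), (14,18), (18,19).
Pick (0,1); next start ≥ 1 → (1,3); next start ≥ 3 → (6,9); next start ≥ 9 → (9,10); next start ≥ 10 → (10,11); next start ≥ 11 → (14,16); next start ≥ 16 → (18,19).
Selected 7 talks.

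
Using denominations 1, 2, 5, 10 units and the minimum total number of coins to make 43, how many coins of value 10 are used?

4

43 = 4×10 + 1×2 + 1×1
Count of 10: 4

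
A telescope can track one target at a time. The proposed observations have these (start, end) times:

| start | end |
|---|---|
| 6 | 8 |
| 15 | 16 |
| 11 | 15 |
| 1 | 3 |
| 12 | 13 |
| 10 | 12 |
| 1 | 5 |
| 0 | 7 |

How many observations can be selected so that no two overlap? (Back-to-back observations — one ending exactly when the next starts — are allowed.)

Sorted by end: (1,3)  (1,5)  (0,7)  (6,8)  (10,12)  (12,13)  (11,15)  (15,16)
take (1,3); skip (0,7); take (6,8); take (10,12); take (12,13); skip (11,15); take (15,16).
Selected 5 observations.

5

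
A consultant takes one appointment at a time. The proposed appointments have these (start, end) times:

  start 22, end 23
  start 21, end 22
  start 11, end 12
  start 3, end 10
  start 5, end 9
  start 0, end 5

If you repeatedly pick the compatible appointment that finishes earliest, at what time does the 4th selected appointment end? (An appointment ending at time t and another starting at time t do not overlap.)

22

Sort by end time and greedily take each interval whose start is ≥ the last chosen end.
By end time: (0,5), (5,9), (3,10), (11,12), (21,22), (22,23).
Pick (0,5); next start ≥ 5 → (5,9); next start ≥ 9 → (11,12); next start ≥ 12 → (21,22); next start ≥ 22 → (22,23).
Selected: (0,5) (5,9) (11,12) (21,22) (22,23)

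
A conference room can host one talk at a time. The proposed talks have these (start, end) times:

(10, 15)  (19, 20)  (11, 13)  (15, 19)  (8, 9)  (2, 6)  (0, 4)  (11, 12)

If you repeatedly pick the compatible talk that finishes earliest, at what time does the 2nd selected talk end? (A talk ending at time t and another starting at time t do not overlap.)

9

Greedy by earliest finish: after sorting by end time, pick each interval compatible with the last pick.
By end time: (0,4), (2,6), (8,9), (11,12), (11,13), (10,15), (15,19), (19,20).
Pick (0,4); next start ≥ 4 → (8,9); next start ≥ 9 → (11,12); next start ≥ 12 → (15,19); next start ≥ 19 → (19,20).
Selected: (0,4) (8,9) (11,12) (15,19) (19,20)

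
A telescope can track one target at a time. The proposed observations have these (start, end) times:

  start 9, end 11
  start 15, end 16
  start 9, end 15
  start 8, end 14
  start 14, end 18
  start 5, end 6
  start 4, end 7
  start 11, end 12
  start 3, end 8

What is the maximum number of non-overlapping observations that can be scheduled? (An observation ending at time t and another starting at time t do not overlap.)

4

Sorted by end: (5,6)  (4,7)  (3,8)  (9,11)  (11,12)  (8,14)  (9,15)  (15,16)  (14,18)
take (5,6); take (9,11); take (11,12); take (15,16).
Selected 4 observations.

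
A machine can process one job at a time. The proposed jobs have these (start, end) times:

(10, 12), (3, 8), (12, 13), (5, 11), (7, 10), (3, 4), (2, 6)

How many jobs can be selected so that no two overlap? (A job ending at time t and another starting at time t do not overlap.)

4

Sort by end time and greedily take each interval whose start is ≥ the last chosen end.
By end time: (3,4), (2,6), (3,8), (7,10), (5,11), (10,12), (12,13).
Pick (3,4); next start ≥ 4 → (7,10); next start ≥ 10 → (10,12); next start ≥ 12 → (12,13).
Selected 4 jobs.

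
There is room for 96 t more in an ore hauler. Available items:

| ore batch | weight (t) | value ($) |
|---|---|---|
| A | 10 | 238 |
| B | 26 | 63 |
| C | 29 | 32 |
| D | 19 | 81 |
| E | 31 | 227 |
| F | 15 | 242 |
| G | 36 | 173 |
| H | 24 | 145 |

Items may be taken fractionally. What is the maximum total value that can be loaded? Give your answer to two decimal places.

928.89

Ratios (sorted): A 23.80, F 16.13, E 7.32, H 6.04, G 4.81, D 4.26, B 2.42, C 1.10
take A (10 @ 238); take F (15 @ 242); take E (31 @ 227); take H (24 @ 145); take 16/36 of G → 76.89. Capacity used 96/96.
Total value = 928.89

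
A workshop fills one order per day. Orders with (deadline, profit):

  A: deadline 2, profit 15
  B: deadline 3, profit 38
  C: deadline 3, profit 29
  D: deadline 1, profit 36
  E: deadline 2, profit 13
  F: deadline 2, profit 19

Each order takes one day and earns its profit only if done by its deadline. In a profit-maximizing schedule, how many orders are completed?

Take jobs in profit order; each goes to the latest open slot no later than its deadline.
Profit order: B=38 D=36 C=29 F=19 A=15 E=13
Assign: B→slot 3, D→slot 1, C→slot 2, F skipped, A skipped, E skipped.
Slots: [1:D] [2:C] [3:B]
3 of 6 scheduled.

3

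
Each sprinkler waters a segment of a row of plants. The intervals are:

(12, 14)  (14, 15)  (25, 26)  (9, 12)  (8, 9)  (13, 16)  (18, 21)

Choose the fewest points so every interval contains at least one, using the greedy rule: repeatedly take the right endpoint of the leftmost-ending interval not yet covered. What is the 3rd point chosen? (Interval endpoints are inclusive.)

Sort by right endpoint; whenever an interval is uncovered, place a point at its right end.
Sorted: [8,9] [9,12] [12,14] [14,15] [13,16] [18,21] [25,26]
{[8,9],[9,12]} hit by 9; {[12,14],[14,15],[13,16]} hit by 14; {[18,21]} hit by 21; {[25,26]} hit by 26.
Points: 9, 14, 21, 26 (4 total).

21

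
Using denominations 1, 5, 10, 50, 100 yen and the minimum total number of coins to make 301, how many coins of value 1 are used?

301 = 3×100 + 1×1
Count of 1: 1

1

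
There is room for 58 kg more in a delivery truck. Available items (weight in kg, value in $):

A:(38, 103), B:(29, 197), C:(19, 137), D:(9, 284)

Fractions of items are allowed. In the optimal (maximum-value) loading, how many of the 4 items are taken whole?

3

Order: D (284/9=31.56) > C (137/19=7.21) > B (197/29=6.79) > A (103/38=2.71)
Fill: take D (9 @ 284) → take C (19 @ 137) → take B (29 @ 197) → take 1/38 of A → 2.71; 58/58 used.
3 item(s) taken whole; one partial (take 1/38 of A).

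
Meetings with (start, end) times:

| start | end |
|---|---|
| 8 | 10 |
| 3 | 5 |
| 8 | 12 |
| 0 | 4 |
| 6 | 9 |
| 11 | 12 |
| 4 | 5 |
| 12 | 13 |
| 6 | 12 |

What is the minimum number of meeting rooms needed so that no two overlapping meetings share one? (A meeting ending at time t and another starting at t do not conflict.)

The answer is the maximum number of intervals overlapping at any instant.
Events (time:±→running): 0:+→1 3:+→2 4:-→1 4:+→2 5:-→1 5:-→0 6:+→1 6:+→2 8:+→3 8:+→4 … peak 4.

4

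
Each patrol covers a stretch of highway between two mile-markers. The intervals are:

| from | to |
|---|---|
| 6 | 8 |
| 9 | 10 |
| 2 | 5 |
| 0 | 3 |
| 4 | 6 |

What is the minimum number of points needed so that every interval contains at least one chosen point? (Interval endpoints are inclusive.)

3

Process intervals by earliest right end; each time one isn't hit yet, stab at its right endpoint.
By right end: [0,3]  [2,5]  [4,6]  [6,8]  [9,10]
[0,3] uncovered → point at 3; [4,6] uncovered → point at 6; [9,10] uncovered → point at 10.
Points: 3, 6, 10 (3 total).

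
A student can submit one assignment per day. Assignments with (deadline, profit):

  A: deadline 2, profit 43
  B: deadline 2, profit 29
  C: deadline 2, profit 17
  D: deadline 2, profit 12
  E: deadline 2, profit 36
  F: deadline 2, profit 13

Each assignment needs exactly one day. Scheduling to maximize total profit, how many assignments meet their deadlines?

2

Sort by profit descending; place each in the latest free slot ≤ its deadline.
Profit order: A=43 E=36 B=29 C=17 F=13 D=12
Assign: A→slot 2, E→slot 1, B skipped, C skipped, F skipped, D skipped.
Slots: [1:E] [2:A]
2 of 6 scheduled.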